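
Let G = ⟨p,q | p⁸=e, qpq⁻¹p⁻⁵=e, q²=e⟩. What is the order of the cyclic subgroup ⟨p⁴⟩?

|⟨p⁴⟩| equals the order of p⁴. Compute successive powers until reaching e:
  (p⁴)¹ = p⁴, (p⁴)² = e.
The smallest positive k with (p⁴)ᵏ = e is 2, so |⟨p⁴⟩| = 2.

Answer: 2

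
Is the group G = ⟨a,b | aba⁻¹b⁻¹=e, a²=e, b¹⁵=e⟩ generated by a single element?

|G| = 30. The element ab has order 30 (its powers give 30 distinct elements), so ⟨ab⟩ = G and G is cyclic.

Answer: Yes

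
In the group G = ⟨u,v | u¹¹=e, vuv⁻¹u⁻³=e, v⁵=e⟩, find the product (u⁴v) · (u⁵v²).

Compute (u⁴v) · (u⁵v²) by multiplying left to right and reducing via the relations at each step:
  (u⁴v) · u⁵ = u⁸v
  (u⁸v) · v² = u⁸v³

Answer: u⁸v³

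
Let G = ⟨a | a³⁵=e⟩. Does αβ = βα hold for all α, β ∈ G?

G has a single generator, so G is cyclic and hence abelian.

Answer: Yes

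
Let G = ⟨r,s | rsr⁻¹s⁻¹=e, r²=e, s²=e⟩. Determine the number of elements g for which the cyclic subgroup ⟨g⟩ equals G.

⟨g⟩ = G would require ord(g) = |G| = 4, but the maximum element order in G is 2 < 4. So G is not cyclic and no single element generates it: the count is 0.

Answer: 0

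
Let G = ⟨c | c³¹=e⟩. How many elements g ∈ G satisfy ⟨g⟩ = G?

G is cyclic of order 31. An element generates G iff its order is 31, and a cyclic group of order 31 has exactly φ(31) = 30 such elements.

Answer: 30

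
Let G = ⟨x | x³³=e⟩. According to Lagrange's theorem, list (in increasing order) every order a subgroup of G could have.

|G| = 33 = 3 · 11. By Lagrange's theorem the order of any subgroup divides 33; the divisors of 33 are 1, 3, 11, 33.

Answer: 1, 3, 11, 33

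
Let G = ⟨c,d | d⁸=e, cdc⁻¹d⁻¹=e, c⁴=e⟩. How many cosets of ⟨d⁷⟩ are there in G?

First find ord(d⁷) by computing successive powers:
  (d⁷)¹ = d⁷, (d⁷)² = d⁶, (d⁷)³ = d⁵, (d⁷)⁴ = d⁴, (d⁷)⁵ = d³, (d⁷)⁶ = d², (d⁷)⁷ = d, (d⁷)⁸ = e.
So |⟨d⁷⟩| = ord(d⁷) = 8. With |G| = 32, by Lagrange [G : ⟨d⁷⟩] = 32/8 = 4.

Answer: 4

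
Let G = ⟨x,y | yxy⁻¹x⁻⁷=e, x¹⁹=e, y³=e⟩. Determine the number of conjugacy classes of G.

The conjugacy classes (representative and size) are:
  [e] (size 1), [x¹¹] (size 3), [x¹⁴] (size 3), [x⁶] (size 3), [x¹⁷] (size 3), [x¹²] (size 3), [x¹⁰] (size 3), [x²y] (size 19), [x¹⁸y²] (size 19).
Class equation: 1 + 3 + 3 + 3 + 3 + 3 + 3 + 19 + 19 = 57 = |G|. So G has 9 conjugacy classes.

Answer: 9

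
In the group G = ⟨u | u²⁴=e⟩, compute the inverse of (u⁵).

The order of (u⁵) is 24 (smallest k with (u⁵)ᵏ = e), so (u⁵)⁻¹ = (u⁵)²³ = u¹⁹.
Check: (u⁵) · (u¹⁹) → (u⁵) · u¹⁹ = e, giving e as required.

Answer: u¹⁹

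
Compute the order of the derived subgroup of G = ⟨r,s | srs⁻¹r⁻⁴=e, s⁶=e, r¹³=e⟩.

G' = [G, G] is generated by all commutators. The generator-pair commutators are: [r, s] = r¹⁰.
The subgroup they normally generate is {e, r, r², r³, r⁴, r⁵, r⁶, r⁷, r⁸, r⁹, r¹⁰, r¹¹, r¹²}, of order 13.
Check: |G/G'| = 78/13 = 6 is the order of the abelianisation.

Answer: 13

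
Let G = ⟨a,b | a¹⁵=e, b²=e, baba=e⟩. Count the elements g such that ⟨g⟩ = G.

⟨g⟩ = G would require ord(g) = |G| = 30, but the maximum element order in G is 15 < 30. So G is not cyclic and no single element generates it: the count is 0.

Answer: 0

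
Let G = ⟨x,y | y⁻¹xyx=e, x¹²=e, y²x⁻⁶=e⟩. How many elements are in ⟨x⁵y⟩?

|⟨x⁵y⟩| equals the order of x⁵y. Compute successive powers until reaching e:
  (x⁵y)¹ = x⁵y, (x⁵y)² = x⁶, (x⁵y)³ = x⁵y⁻¹, (x⁵y)⁴ = e.
The smallest positive k with (x⁵y)ᵏ = e is 4, so |⟨x⁵y⟩| = 4.

Answer: 4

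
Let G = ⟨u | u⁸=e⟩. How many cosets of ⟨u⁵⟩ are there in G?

First find ord(u⁵) by computing successive powers:
  (u⁵)¹ = u⁵, (u⁵)² = u², (u⁵)³ = u⁷, (u⁵)⁴ = u⁴, (u⁵)⁵ = u, (u⁵)⁶ = u⁶, (u⁵)⁷ = u³, (u⁵)⁸ = e.
So |⟨u⁵⟩| = ord(u⁵) = 8. With |G| = 8, by Lagrange [G : ⟨u⁵⟩] = 8/8 = 1.

Answer: 1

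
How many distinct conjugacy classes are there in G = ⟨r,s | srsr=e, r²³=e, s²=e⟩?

The conjugacy classes (representative and size) are:
  [e] (size 1), [r] (size 2), [r²¹] (size 2), [r²⁰] (size 2), [r⁴] (size 2), [r¹⁸] (size 2), [r⁶] (size 2), [r¹⁶] (size 2), [r⁸] (size 2), [r⁹] (size 2), [r¹⁰] (size 2), [r¹²] (size 2), [r¹⁸s] (size 23).
Class equation: 1 + 2 + 2 + 2 + 2 + 2 + 2 + 2 + 2 + 2 + 2 + 2 + 23 = 46 = |G|. So G has 13 conjugacy classes.

Answer: 13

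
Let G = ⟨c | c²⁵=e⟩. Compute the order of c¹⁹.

Compute successive powers until reaching e:
  (c¹⁹)¹ = c¹⁹, (c¹⁹)² = c¹³, (c¹⁹)³ = c⁷, (c¹⁹)⁴ = c, (c¹⁹)⁵ = c²⁰, (c¹⁹)⁶ = c¹⁴, (c¹⁹)⁷ = c⁸, (c¹⁹)⁸ = c², (c¹⁹)⁹ = c²¹, (c¹⁹)¹⁰ = c¹⁵, (c¹⁹)¹¹ = c⁹, (c¹⁹)¹² = c³, (c¹⁹)¹³ = c²², (c¹⁹)¹⁴ = c¹⁶, (c¹⁹)¹⁵ = c¹⁰, (c¹⁹)¹⁶ = c⁴, (c¹⁹)¹⁷ = c²³, (c¹⁹)¹⁸ = c¹⁷, (c¹⁹)¹⁹ = c¹¹, (c¹⁹)²⁰ = c⁵, (c¹⁹)²¹ = c²⁴, (c¹⁹)²² = c¹⁸, (c¹⁹)²³ = c¹², (c¹⁹)²⁴ = c⁶, (c¹⁹)²⁵ = e.
The smallest positive k with (c¹⁹)ᵏ = e is 25.

Answer: 25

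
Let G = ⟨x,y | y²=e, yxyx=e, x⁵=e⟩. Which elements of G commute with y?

⟨y⟩ ⊆ C_G(y) since powers of y commute with y; so |C_G(y)| ≥ |⟨y⟩| = 2.
By orbit–stabilizer, |C_G(y)| = |G| / |conj. class of y| = 10 / 5 = 2.
The 2 elements commuting with y are {e, y}.

Answer: {e, y}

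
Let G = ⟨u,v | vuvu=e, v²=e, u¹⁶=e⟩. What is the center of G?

An element z ∈ Z(G) iff z commutes with every generator.
For example u⁸ is central: (u⁸)·u = u⁹ = u·(u⁸); (u⁸)·v = u⁸v = v·(u⁸).
Whereas u ∉ Z(G) since u·v = uv ≠ u¹⁵v = v·u.
Checking each of the 32 elements this way gives Z(G) = {e, u⁸}, of order 2.

Answer: {e, u⁸}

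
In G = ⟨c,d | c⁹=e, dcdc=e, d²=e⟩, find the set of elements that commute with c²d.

⟨c²d⟩ ⊆ C_G(c²d) since powers of c²d commute with c²d; so |C_G(c²d)| ≥ |⟨c²d⟩| = 2.
By orbit–stabilizer, |C_G(c²d)| = |G| / |conj. class of c²d| = 18 / 9 = 2.
The 2 elements commuting with c²d are {e, c²d}.

Answer: {e, c²d}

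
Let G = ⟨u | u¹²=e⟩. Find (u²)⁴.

Compute successive powers of (u²), reducing at each step:
  (u²)²: (u²) · u² = u⁴
  (u²)³: (u⁴) · u² = u⁶
  (u²)⁴: (u⁶) · u² = u⁸

Answer: u⁸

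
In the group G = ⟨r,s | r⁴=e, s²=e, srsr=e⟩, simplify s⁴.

Compute successive powers of s, reducing at each step:
  s²: s · s = e
  s³: e · s = s
  s⁴: s · s = e

Answer: e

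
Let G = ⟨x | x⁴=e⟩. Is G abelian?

G has a single generator, so G is cyclic and hence abelian.

Answer: Yes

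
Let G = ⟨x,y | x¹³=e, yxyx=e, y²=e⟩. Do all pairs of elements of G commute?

x·y = xy but y·x = x¹²y, so x·y ≠ y·x and G is not abelian.

Answer: No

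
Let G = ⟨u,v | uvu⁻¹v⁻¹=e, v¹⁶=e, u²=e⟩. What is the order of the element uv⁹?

Compute successive powers until reaching e:
  (uv⁹)¹ = uv⁹, (uv⁹)² = v², (uv⁹)³ = uv¹¹, (uv⁹)⁴ = v⁴, (uv⁹)⁵ = uv¹³, (uv⁹)⁶ = v⁶, (uv⁹)⁷ = uv¹⁵, (uv⁹)⁸ = v⁸, (uv⁹)⁹ = uv, (uv⁹)¹⁰ = v¹⁰, (uv⁹)¹¹ = uv³, (uv⁹)¹² = v¹², (uv⁹)¹³ = uv⁵, (uv⁹)¹⁴ = v¹⁴, (uv⁹)¹⁵ = uv⁷, (uv⁹)¹⁶ = e.
The smallest positive k with (uv⁹)ᵏ = e is 16.

Answer: 16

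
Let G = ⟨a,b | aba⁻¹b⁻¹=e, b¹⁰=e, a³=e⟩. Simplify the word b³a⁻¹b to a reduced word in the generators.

Multiply left to right, reducing at each step:
  (b³) · a⁻¹ = a²b³
  (a²b³) · b = a²b⁴

Answer: a²b⁴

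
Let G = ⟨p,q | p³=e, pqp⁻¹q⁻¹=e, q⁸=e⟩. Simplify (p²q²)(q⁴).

Compute (p²q²) · (q⁴) by multiplying left to right and reducing via the relations at each step:
  (p²q²) · q⁴ = p²q⁶

Answer: p²q⁶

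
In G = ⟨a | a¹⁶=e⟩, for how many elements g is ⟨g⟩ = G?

G is cyclic of order 16. An element generates G iff its order is 16, and a cyclic group of order 16 has exactly φ(16) = 8 such elements.

Answer: 8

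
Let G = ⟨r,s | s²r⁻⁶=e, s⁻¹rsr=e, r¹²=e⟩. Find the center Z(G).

An element z ∈ Z(G) iff z commutes with every generator.
For example r⁶ is central: (r⁶)·r = r⁷ = r·(r⁶); (r⁶)·s = s⁻¹ = s·(r⁶).
Whereas r ∉ Z(G) since r·s = rs ≠ r⁵s⁻¹ = s·r.
Checking each of the 24 elements this way gives Z(G) = {e, r⁶}, of order 2.

Answer: {e, r⁶}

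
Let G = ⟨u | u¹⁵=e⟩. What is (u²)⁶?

Compute successive powers of (u²), reducing at each step:
  (u²)²: (u²) · u² = u⁴
  (u²)³: (u⁴) · u² = u⁶
  (u²)⁴: (u⁶) · u² = u⁸
  (u²)⁵: (u⁸) · u² = u¹⁰
  (u²)⁶: (u¹⁰) · u² = u¹²

Answer: u¹²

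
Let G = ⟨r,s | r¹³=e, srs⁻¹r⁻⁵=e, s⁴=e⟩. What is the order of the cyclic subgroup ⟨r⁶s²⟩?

|⟨r⁶s²⟩| equals the order of r⁶s². Compute successive powers until reaching e:
  (r⁶s²)¹ = r⁶s², (r⁶s²)² = e.
The smallest positive k with (r⁶s²)ᵏ = e is 2, so |⟨r⁶s²⟩| = 2.

Answer: 2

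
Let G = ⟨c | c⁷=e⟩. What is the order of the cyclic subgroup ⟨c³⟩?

|⟨c³⟩| equals the order of c³. Compute successive powers until reaching e:
  (c³)¹ = c³, (c³)² = c⁶, (c³)³ = c², (c³)⁴ = c⁵, (c³)⁵ = c, (c³)⁶ = c⁴, (c³)⁷ = e.
The smallest positive k with (c³)ᵏ = e is 7, so |⟨c³⟩| = 7.

Answer: 7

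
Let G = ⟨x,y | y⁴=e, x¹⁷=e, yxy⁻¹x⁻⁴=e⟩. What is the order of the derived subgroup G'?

G' = [G, G] is generated by all commutators. The generator-pair commutators are: [x, y] = x¹⁴.
The subgroup they normally generate is {e, x, x², x³, x⁴, x⁵, x⁶, x⁷, x⁸, x⁹, x¹⁰, x¹¹, x¹², x¹³, x¹⁴, x¹⁵, x¹⁶}, of order 17.
Check: |G/G'| = 68/17 = 4 is the order of the abelianisation.

Answer: 17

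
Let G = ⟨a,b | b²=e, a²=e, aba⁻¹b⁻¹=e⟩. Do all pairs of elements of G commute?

Each pair of generators commutes: a·b = ab = b·a. Since the generators pairwise commute, every element of G commutes with every other, so G is abelian.

Answer: Yes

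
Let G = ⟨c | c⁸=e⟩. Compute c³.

Compute successive powers of c, reducing at each step:
  c²: c · c = c²
  c³: (c²) · c = c³

Answer: c³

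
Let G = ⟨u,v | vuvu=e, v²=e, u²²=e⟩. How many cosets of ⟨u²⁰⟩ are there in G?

First find ord(u²⁰) by computing successive powers:
  (u²⁰)¹ = u²⁰, (u²⁰)² = u¹⁸, (u²⁰)³ = u¹⁶, (u²⁰)⁴ = u¹⁴, (u²⁰)⁵ = u¹², (u²⁰)⁶ = u¹⁰, (u²⁰)⁷ = u⁸, (u²⁰)⁸ = u⁶, (u²⁰)⁹ = u⁴, (u²⁰)¹⁰ = u², (u²⁰)¹¹ = e.
So |⟨u²⁰⟩| = ord(u²⁰) = 11. With |G| = 44, by Lagrange [G : ⟨u²⁰⟩] = 44/11 = 4.

Answer: 4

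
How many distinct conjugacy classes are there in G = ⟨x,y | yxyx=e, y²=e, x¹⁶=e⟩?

The conjugacy classes (representative and size) are:
  [e] (size 1), [x¹⁵] (size 2), [x²] (size 2), [x³] (size 2), [x¹²] (size 2), [x⁵] (size 2), [x⁶] (size 2), [x⁷] (size 2), [x⁸] (size 1), [x²y] (size 8), [x¹⁵y] (size 8).
Class equation: 1 + 2 + 2 + 2 + 2 + 2 + 2 + 2 + 1 + 8 + 8 = 32 = |G|. So G has 11 conjugacy classes.

Answer: 11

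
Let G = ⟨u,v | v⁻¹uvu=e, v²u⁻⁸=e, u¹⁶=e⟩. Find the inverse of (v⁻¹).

The order of (v⁻¹) is 4 (smallest k with (v⁻¹)ᵏ = e), so (v⁻¹)⁻¹ = (v⁻¹)³ = v.
Check: (v⁻¹) · v → (v⁻¹) · v = e, giving e as required.

Answer: v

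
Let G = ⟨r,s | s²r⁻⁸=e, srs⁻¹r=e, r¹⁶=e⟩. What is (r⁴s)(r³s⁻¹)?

Compute (r⁴s) · (r³s⁻¹) by multiplying left to right and reducing via the relations at each step:
  (r⁴s) · r³ = rs
  (rs) · s⁻¹ = r

Answer: r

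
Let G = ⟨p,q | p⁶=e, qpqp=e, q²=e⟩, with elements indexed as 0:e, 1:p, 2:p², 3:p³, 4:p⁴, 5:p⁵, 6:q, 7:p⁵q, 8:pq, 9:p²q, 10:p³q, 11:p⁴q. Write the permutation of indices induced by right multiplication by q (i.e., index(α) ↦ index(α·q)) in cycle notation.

(0 6)(1 8)(2 9)(3 10)(4 11)(5 7)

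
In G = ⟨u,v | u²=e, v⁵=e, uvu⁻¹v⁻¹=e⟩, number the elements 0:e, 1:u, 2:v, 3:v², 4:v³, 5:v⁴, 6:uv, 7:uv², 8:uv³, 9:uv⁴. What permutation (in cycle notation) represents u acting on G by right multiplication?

(0 1)(2 6)(3 7)(4 8)(5 9)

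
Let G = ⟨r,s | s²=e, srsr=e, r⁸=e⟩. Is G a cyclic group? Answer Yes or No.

Every cyclic group is abelian. But r·s = rs while s·r = r⁷s, so r·s ≠ s·r and G is not abelian. Hence G is not cyclic.

Answer: No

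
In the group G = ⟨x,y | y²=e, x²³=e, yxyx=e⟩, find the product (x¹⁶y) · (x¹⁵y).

Compute (x¹⁶y) · (x¹⁵y) by multiplying left to right and reducing via the relations at each step:
  (x¹⁶y) · x¹⁵ = xy
  (xy) · y = x

Answer: x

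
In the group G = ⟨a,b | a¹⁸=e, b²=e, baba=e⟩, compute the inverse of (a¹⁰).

The order of (a¹⁰) is 9 (smallest k with (a¹⁰)ᵏ = e), so (a¹⁰)⁻¹ = (a¹⁰)⁸ = a⁸.
Check: (a¹⁰) · (a⁸) → (a¹⁰) · a⁸ = e, giving e as required.

Answer: a⁸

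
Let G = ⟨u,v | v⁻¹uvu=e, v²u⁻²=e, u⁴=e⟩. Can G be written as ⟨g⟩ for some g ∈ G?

Every cyclic group is abelian. But u·v = uv while v·u = uv⁻¹, so u·v ≠ v·u and G is not abelian. Hence G is not cyclic.

Answer: No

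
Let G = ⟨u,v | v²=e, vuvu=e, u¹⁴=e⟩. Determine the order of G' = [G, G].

G' = [G, G] is generated by all commutators. The generator-pair commutators are: [u, v] = u².
The subgroup they normally generate is {e, u², u⁴, u⁶, u⁸, u¹⁰, u¹²}, of order 7.
Check: |G/G'| = 28/7 = 4 is the order of the abelianisation.

Answer: 7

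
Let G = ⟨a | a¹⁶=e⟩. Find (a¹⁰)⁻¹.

The order of (a¹⁰) is 8 (smallest k with (a¹⁰)ᵏ = e), so (a¹⁰)⁻¹ = (a¹⁰)⁷ = a⁶.
Check: (a¹⁰) · (a⁶) → (a¹⁰) · a⁶ = e, giving e as required.

Answer: a⁶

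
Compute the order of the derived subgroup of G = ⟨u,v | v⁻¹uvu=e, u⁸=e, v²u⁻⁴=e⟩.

G' = [G, G] is generated by all commutators. The generator-pair commutators are: [u, v] = u².
The subgroup they normally generate is {e, u², u⁴, u⁶}, of order 4.
Check: |G/G'| = 16/4 = 4 is the order of the abelianisation.

Answer: 4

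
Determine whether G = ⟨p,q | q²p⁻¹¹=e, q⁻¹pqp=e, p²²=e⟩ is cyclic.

Every cyclic group is abelian. But p·q = pq while q·p = p¹⁰q⁻¹, so p·q ≠ q·p and G is not abelian. Hence G is not cyclic.

Answer: No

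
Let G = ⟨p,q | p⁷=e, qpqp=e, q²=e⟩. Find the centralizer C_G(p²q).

⟨p²q⟩ ⊆ C_G(p²q) since powers of p²q commute with p²q; so |C_G(p²q)| ≥ |⟨p²q⟩| = 2.
By orbit–stabilizer, |C_G(p²q)| = |G| / |conj. class of p²q| = 14 / 7 = 2.
The 2 elements commuting with p²q are {e, p²q}.

Answer: {e, p²q}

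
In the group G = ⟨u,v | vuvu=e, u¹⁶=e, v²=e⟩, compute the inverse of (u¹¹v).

The order of (u¹¹v) is 2 (smallest k with (u¹¹v)ᵏ = e), so (u¹¹v)⁻¹ = (u¹¹v)¹ = u¹¹v.
Check: (u¹¹v) · (u¹¹v) → (u¹¹v) · u¹¹ = v;   v · v = e, giving e as required.

Answer: u¹¹v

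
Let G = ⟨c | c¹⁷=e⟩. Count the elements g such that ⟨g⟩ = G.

G is cyclic of order 17. An element generates G iff its order is 17, and a cyclic group of order 17 has exactly φ(17) = 16 such elements.

Answer: 16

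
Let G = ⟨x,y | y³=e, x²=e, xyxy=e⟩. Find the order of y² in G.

Compute successive powers until reaching e:
  (y²)¹ = y², (y²)² = y, (y²)³ = e.
The smallest positive k with (y²)ᵏ = e is 3.

Answer: 3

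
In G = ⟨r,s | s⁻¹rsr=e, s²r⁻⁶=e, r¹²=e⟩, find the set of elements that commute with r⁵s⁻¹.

⟨r⁵s⁻¹⟩ ⊆ C_G(r⁵s⁻¹) since powers of r⁵s⁻¹ commute with r⁵s⁻¹; so |C_G(r⁵s⁻¹)| ≥ |⟨r⁵s⁻¹⟩| = 4.
By orbit–stabilizer, |C_G(r⁵s⁻¹)| = |G| / |conj. class of r⁵s⁻¹| = 24 / 6 = 4.
The 4 elements commuting with r⁵s⁻¹ are {e, r⁶, r⁵s, r⁵s⁻¹}.

Answer: {e, r⁶, r⁵s, r⁵s⁻¹}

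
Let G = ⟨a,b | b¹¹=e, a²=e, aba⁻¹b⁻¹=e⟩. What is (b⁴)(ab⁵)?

Compute (b⁴) · (ab⁵) by multiplying left to right and reducing via the relations at each step:
  (b⁴) · a = ab⁴
  (ab⁴) · b⁵ = ab⁹

Answer: ab⁹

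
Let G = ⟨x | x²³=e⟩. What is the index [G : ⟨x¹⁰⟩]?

First find ord(x¹⁰) by computing successive powers:
  (x¹⁰)¹ = x¹⁰, (x¹⁰)² = x²⁰, (x¹⁰)³ = x⁷, (x¹⁰)⁴ = x¹⁷, (x¹⁰)⁵ = x⁴, (x¹⁰)⁶ = x¹⁴, (x¹⁰)⁷ = x, (x¹⁰)⁸ = x¹¹, (x¹⁰)⁹ = x²¹, (x¹⁰)¹⁰ = x⁸, (x¹⁰)¹¹ = x¹⁸, (x¹⁰)¹² = x⁵, (x¹⁰)¹³ = x¹⁵, (x¹⁰)¹⁴ = x², (x¹⁰)¹⁵ = x¹², (x¹⁰)¹⁶ = x²², (x¹⁰)¹⁷ = x⁹, (x¹⁰)¹⁸ = x¹⁹, (x¹⁰)¹⁹ = x⁶, (x¹⁰)²⁰ = x¹⁶, (x¹⁰)²¹ = x³, (x¹⁰)²² = x¹³, (x¹⁰)²³ = e.
So |⟨x¹⁰⟩| = ord(x¹⁰) = 23. With |G| = 23, by Lagrange [G : ⟨x¹⁰⟩] = 23/23 = 1.

Answer: 1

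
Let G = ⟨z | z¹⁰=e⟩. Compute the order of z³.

Compute successive powers until reaching e:
  (z³)¹ = z³, (z³)² = z⁶, (z³)³ = z⁹, (z³)⁴ = z², (z³)⁵ = z⁵, (z³)⁶ = z⁸, (z³)⁷ = z, (z³)⁸ = z⁴, (z³)⁹ = z⁷, (z³)¹⁰ = e.
The smallest positive k with (z³)ᵏ = e is 10.

Answer: 10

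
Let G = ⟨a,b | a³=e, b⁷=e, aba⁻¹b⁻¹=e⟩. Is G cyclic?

|G| = 21. The element ab has order 21 (its powers give 21 distinct elements), so ⟨ab⟩ = G and G is cyclic.

Answer: Yes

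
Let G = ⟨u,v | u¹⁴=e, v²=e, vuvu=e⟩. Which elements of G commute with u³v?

⟨u³v⟩ ⊆ C_G(u³v) since powers of u³v commute with u³v; so |C_G(u³v)| ≥ |⟨u³v⟩| = 2.
By orbit–stabilizer, |C_G(u³v)| = |G| / |conj. class of u³v| = 28 / 7 = 4.
The 4 elements commuting with u³v are {e, u⁷, u³v, u¹⁰v}.

Answer: {e, u⁷, u³v, u¹⁰v}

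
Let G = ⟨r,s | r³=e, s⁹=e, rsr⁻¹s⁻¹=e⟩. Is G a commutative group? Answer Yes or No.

Each pair of generators commutes: r·s = rs = s·r. Since the generators pairwise commute, every element of G commutes with every other, so G is abelian.

Answer: Yes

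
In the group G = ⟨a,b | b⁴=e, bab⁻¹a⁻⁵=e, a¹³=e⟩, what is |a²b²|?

Compute successive powers until reaching e:
  (a²b²)¹ = a²b², (a²b²)² = e.
The smallest positive k with (a²b²)ᵏ = e is 2.

Answer: 2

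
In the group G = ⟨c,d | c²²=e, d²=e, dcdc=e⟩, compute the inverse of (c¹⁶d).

The order of (c¹⁶d) is 2 (smallest k with (c¹⁶d)ᵏ = e), so (c¹⁶d)⁻¹ = (c¹⁶d)¹ = c¹⁶d.
Check: (c¹⁶d) · (c¹⁶d) → (c¹⁶d) · c¹⁶ = d;   d · d = e, giving e as required.

Answer: c¹⁶d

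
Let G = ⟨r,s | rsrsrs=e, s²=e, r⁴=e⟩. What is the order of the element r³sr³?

Compute successive powers until reaching e:
  (r³sr³)¹ = r³sr³, (r³sr³)² = sr²s, (r³sr³)³ = rsr, (r³sr³)⁴ = e.
The smallest positive k with (r³sr³)ᵏ = e is 4.

Answer: 4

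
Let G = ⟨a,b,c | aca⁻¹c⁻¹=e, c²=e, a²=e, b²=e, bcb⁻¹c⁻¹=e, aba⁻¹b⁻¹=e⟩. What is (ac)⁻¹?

The order of (ac) is 2 (smallest k with (ac)ᵏ = e), so (ac)⁻¹ = (ac)¹ = ac.
Check: (ac) · (ac) → (ac) · a = c;   c · c = e, giving e as required.

Answer: ac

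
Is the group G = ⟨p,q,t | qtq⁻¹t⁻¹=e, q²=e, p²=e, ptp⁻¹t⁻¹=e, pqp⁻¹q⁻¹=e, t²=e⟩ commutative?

Each pair of generators commutes: p·q = pq = q·p; p·t = pt = t·p; q·t = qt = t·q. Since the generators pairwise commute, every element of G commutes with every other, so G is abelian.

Answer: Yes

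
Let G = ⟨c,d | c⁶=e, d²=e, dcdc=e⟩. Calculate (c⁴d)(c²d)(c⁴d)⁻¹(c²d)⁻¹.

[(c⁴d), (c²d)] = (c⁴d)·(c²d)·(c⁴d)⁻¹·(c²d)⁻¹.
  (c⁴d) · (c²d) = c²
  (c²) · (c⁴d) = d
  d · (c²d) = c⁴

Answer: c⁴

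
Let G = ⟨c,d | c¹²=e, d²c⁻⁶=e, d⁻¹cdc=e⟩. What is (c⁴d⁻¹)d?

Compute (c⁴d⁻¹) · d by multiplying left to right and reducing via the relations at each step:
  (c⁴d⁻¹) · d = c⁴

Answer: c⁴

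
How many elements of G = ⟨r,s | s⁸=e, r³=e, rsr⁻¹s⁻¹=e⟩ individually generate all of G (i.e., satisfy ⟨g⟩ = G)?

G is cyclic of order 24. An element generates G iff its order is 24, and a cyclic group of order 24 has exactly φ(24) = 8 such elements.

Answer: 8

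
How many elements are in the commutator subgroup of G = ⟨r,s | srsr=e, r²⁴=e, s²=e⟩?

G' = [G, G] is generated by all commutators. The generator-pair commutators are: [r, s] = r².
The subgroup they normally generate is {e, r², r⁴, r⁶, r⁸, r¹⁰, r¹², r¹⁴, r¹⁶, r¹⁸, r²⁰, r²²}, of order 12.
Check: |G/G'| = 48/12 = 4 is the order of the abelianisation.

Answer: 12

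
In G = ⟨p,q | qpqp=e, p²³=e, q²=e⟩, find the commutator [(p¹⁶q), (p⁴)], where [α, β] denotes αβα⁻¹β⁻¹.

[(p¹⁶q), (p⁴)] = (p¹⁶q)·(p⁴)·(p¹⁶q)⁻¹·(p⁴)⁻¹.
  (p¹⁶q) · (p⁴) = p¹²q
  (p¹²q) · (p¹⁶q) = p¹⁹
  (p¹⁹) · (p¹⁹) = p¹⁵

Answer: p¹⁵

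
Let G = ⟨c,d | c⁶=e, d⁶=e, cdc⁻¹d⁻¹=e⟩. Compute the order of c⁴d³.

Compute successive powers until reaching e:
  (c⁴d³)¹ = c⁴d³, (c⁴d³)² = c², (c⁴d³)³ = d³, (c⁴d³)⁴ = c⁴, (c⁴d³)⁵ = c²d³, (c⁴d³)⁶ = e.
The smallest positive k with (c⁴d³)ᵏ = e is 6.

Answer: 6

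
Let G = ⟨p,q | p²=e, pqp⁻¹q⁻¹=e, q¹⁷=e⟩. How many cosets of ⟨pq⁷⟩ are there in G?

First find ord(pq⁷) by computing successive powers:
  (pq⁷)¹ = pq⁷, (pq⁷)² = q¹⁴, (pq⁷)³ = pq⁴, (pq⁷)⁴ = q¹¹, (pq⁷)⁵ = pq, (pq⁷)⁶ = q⁸, (pq⁷)⁷ = pq¹⁵, (pq⁷)⁸ = q⁵, (pq⁷)⁹ = pq¹², (pq⁷)¹⁰ = q², (pq⁷)¹¹ = pq⁹, (pq⁷)¹² = q¹⁶, (pq⁷)¹³ = pq⁶, (pq⁷)¹⁴ = q¹³, (pq⁷)¹⁵ = pq³, (pq⁷)¹⁶ = q¹⁰, (pq⁷)¹⁷ = p, (pq⁷)¹⁸ = q⁷, (pq⁷)¹⁹ = pq¹⁴, (pq⁷)²⁰ = q⁴, (pq⁷)²¹ = pq¹¹, (pq⁷)²² = q, (pq⁷)²³ = pq⁸, (pq⁷)²⁴ = q¹⁵, (pq⁷)²⁵ = pq⁵, (pq⁷)²⁶ = q¹², (pq⁷)²⁷ = pq², (pq⁷)²⁸ = q⁹, (pq⁷)²⁹ = pq¹⁶, (pq⁷)³⁰ = q⁶, (pq⁷)³¹ = pq¹³, (pq⁷)³² = q³, (pq⁷)³³ = pq¹⁰, (pq⁷)³⁴ = e.
So |⟨pq⁷⟩| = ord(pq⁷) = 34. With |G| = 34, by Lagrange [G : ⟨pq⁷⟩] = 34/34 = 1.

Answer: 1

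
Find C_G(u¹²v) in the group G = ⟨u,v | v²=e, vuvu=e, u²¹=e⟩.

⟨u¹²v⟩ ⊆ C_G(u¹²v) since powers of u¹²v commute with u¹²v; so |C_G(u¹²v)| ≥ |⟨u¹²v⟩| = 2.
By orbit–stabilizer, |C_G(u¹²v)| = |G| / |conj. class of u¹²v| = 42 / 21 = 2.
The 2 elements commuting with u¹²v are {e, u¹²v}.

Answer: {e, u¹²v}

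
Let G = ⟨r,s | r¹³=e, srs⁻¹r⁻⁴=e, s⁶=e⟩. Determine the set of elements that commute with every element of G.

An element z ∈ Z(G) iff z commutes with every generator.
For example e is central: e·r = r = r·e; e·s = s = s·e.
Whereas r ∉ Z(G) since r·s = rs ≠ r⁴s = s·r.
Checking each of the 78 elements this way gives Z(G) = {e}, of order 1.

Answer: {e}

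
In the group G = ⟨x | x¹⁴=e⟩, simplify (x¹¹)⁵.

Compute successive powers of (x¹¹), reducing at each step:
  (x¹¹)²: (x¹¹) · x¹¹ = x⁸
  (x¹¹)³: (x⁸) · x¹¹ = x⁵
  (x¹¹)⁴: (x⁵) · x¹¹ = x²
  (x¹¹)⁵: (x²) · x¹¹ = x¹³

Answer: x¹³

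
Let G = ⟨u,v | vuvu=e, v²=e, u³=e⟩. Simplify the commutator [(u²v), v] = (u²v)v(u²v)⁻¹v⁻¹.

[(u²v), v] = (u²v)·v·(u²v)⁻¹·v⁻¹.
  (u²v) · v = u²
  (u²) · (u²v) = uv
  (uv) · v = u

Answer: u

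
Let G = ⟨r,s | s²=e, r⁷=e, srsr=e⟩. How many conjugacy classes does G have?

The conjugacy classes (representative and size) are:
  [e] (size 1), [r⁶] (size 2), [r⁵] (size 2), [r⁴] (size 2), [rs] (size 7).
Class equation: 1 + 2 + 2 + 2 + 7 = 14 = |G|. So G has 5 conjugacy classes.

Answer: 5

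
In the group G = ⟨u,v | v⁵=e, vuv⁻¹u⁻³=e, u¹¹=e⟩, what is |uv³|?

Compute successive powers until reaching e:
  (uv³)¹ = uv³, (uv³)² = u⁶v, (uv³)³ = u⁹v⁴, (uv³)⁴ = u²v², (uv³)⁵ = e.
The smallest positive k with (uv³)ᵏ = e is 5.

Answer: 5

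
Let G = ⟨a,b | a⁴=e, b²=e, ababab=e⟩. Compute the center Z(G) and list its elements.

An element z ∈ Z(G) iff z commutes with every generator.
For example e is central: e·a = a = a·e; e·b = b = b·e.
Whereas a ∉ Z(G) since a·b = ab ≠ ba = b·a.
Checking each of the 24 elements this way gives Z(G) = {e}, of order 1.

Answer: {e}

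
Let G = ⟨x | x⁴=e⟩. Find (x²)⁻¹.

The order of (x²) is 2 (smallest k with (x²)ᵏ = e), so (x²)⁻¹ = (x²)¹ = x².
Check: (x²) · (x²) → (x²) · x² = e, giving e as required.

Answer: x²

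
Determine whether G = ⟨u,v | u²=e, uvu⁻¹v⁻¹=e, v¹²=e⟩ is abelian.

Each pair of generators commutes: u·v = uv = v·u. Since the generators pairwise commute, every element of G commutes with every other, so G is abelian.

Answer: Yes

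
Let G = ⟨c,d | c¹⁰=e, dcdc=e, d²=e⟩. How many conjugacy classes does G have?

The conjugacy classes (representative and size) are:
  [e] (size 1), [c] (size 2), [c²] (size 2), [c³] (size 2), [c⁴] (size 2), [c⁵] (size 1), [c²d] (size 5), [c³d] (size 5).
Class equation: 1 + 2 + 2 + 2 + 2 + 1 + 5 + 5 = 20 = |G|. So G has 8 conjugacy classes.

Answer: 8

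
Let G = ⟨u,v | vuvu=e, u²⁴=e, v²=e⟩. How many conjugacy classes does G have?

The conjugacy classes (representative and size) are:
  [e] (size 1), [u²³] (size 2), [u²] (size 2), [u³] (size 2), [u²⁰] (size 2), [u¹⁹] (size 2), [u⁶] (size 2), [u⁷] (size 2), [u⁸] (size 2), [u⁹] (size 2), [u¹⁴] (size 2), [u¹¹] (size 2), [u¹²] (size 1), [u⁴v] (size 12), [u⁵v] (size 12).
Class equation: 1 + 2 + 2 + 2 + 2 + 2 + 2 + 2 + 2 + 2 + 2 + 2 + 1 + 12 + 12 = 48 = |G|. So G has 15 conjugacy classes.

Answer: 15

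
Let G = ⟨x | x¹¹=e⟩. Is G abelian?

G has a single generator, so G is cyclic and hence abelian.

Answer: Yes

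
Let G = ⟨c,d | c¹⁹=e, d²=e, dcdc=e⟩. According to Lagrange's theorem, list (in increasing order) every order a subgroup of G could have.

|G| = 38 = 2 · 19. By Lagrange's theorem the order of any subgroup divides 38; the divisors of 38 are 1, 2, 19, 38.

Answer: 1, 2, 19, 38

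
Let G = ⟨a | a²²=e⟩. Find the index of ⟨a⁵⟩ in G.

First find ord(a⁵) by computing successive powers:
  (a⁵)¹ = a⁵, (a⁵)² = a¹⁰, (a⁵)³ = a¹⁵, (a⁵)⁴ = a²⁰, (a⁵)⁵ = a³, (a⁵)⁶ = a⁸, (a⁵)⁷ = a¹³, (a⁵)⁸ = a¹⁸, (a⁵)⁹ = a, (a⁵)¹⁰ = a⁶, (a⁵)¹¹ = a¹¹, (a⁵)¹² = a¹⁶, (a⁵)¹³ = a²¹, (a⁵)¹⁴ = a⁴, (a⁵)¹⁵ = a⁹, (a⁵)¹⁶ = a¹⁴, (a⁵)¹⁷ = a¹⁹, (a⁵)¹⁸ = a², (a⁵)¹⁹ = a⁷, (a⁵)²⁰ = a¹², (a⁵)²¹ = a¹⁷, (a⁵)²² = e.
So |⟨a⁵⟩| = ord(a⁵) = 22. With |G| = 22, by Lagrange [G : ⟨a⁵⟩] = 22/22 = 1.

Answer: 1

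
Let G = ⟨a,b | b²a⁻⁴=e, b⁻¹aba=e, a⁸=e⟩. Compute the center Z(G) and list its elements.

An element z ∈ Z(G) iff z commutes with every generator.
For example a⁴ is central: (a⁴)·a = a⁵ = a·(a⁴); (a⁴)·b = b⁻¹ = b·(a⁴).
Whereas a ∉ Z(G) since a·b = ab ≠ a³b⁻¹ = b·a.
Checking each of the 16 elements this way gives Z(G) = {e, a⁴}, of order 2.

Answer: {e, a⁴}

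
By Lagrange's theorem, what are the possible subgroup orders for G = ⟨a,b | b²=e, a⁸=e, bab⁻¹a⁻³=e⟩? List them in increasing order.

|G| = 16 = 2⁴. By Lagrange's theorem the order of any subgroup divides 16; the divisors of 16 are 1, 2, 4, 8, 16.

Answer: 1, 2, 4, 8, 16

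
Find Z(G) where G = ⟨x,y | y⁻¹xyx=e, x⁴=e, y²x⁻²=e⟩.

An element z ∈ Z(G) iff z commutes with every generator.
For example x² is central: (x²)·x = x³ = x·(x²); (x²)·y = y⁻¹ = y·(x²).
Whereas x ∉ Z(G) since x·y = xy ≠ xy⁻¹ = y·x.
Checking each of the 8 elements this way gives Z(G) = {e, x²}, of order 2.

Answer: {e, x²}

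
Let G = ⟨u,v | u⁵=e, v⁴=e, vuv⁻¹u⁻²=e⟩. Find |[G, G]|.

G' = [G, G] is generated by all commutators. The generator-pair commutators are: [u, v] = u⁴.
The subgroup they normally generate is {e, u, u², u³, u⁴}, of order 5.
Check: |G/G'| = 20/5 = 4 is the order of the abelianisation.

Answer: 5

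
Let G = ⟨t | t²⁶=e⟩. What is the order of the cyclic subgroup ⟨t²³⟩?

|⟨t²³⟩| equals the order of t²³. Compute successive powers until reaching e:
  (t²³)¹ = t²³, (t²³)² = t²⁰, (t²³)³ = t¹⁷, (t²³)⁴ = t¹⁴, (t²³)⁵ = t¹¹, (t²³)⁶ = t⁸, (t²³)⁷ = t⁵, (t²³)⁸ = t², (t²³)⁹ = t²⁵, (t²³)¹⁰ = t²², (t²³)¹¹ = t¹⁹, (t²³)¹² = t¹⁶, (t²³)¹³ = t¹³, (t²³)¹⁴ = t¹⁰, (t²³)¹⁵ = t⁷, (t²³)¹⁶ = t⁴, (t²³)¹⁷ = t, (t²³)¹⁸ = t²⁴, (t²³)¹⁹ = t²¹, (t²³)²⁰ = t¹⁸, (t²³)²¹ = t¹⁵, (t²³)²² = t¹², (t²³)²³ = t⁹, (t²³)²⁴ = t⁶, (t²³)²⁵ = t³, (t²³)²⁶ = e.
The smallest positive k with (t²³)ᵏ = e is 26, so |⟨t²³⟩| = 26.

Answer: 26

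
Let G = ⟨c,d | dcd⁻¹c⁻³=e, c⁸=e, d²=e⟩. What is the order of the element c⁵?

Compute successive powers until reaching e:
  (c⁵)¹ = c⁵, (c⁵)² = c², (c⁵)³ = c⁷, (c⁵)⁴ = c⁴, (c⁵)⁵ = c, (c⁵)⁶ = c⁶, (c⁵)⁷ = c³, (c⁵)⁸ = e.
The smallest positive k with (c⁵)ᵏ = e is 8.

Answer: 8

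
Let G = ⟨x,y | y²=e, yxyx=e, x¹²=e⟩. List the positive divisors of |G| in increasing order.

|G| = 24 = 2³ · 3. By Lagrange's theorem the order of any subgroup divides 24; the divisors of 24 are 1, 2, 3, 4, 6, 8, 12, 24.

Answer: 1, 2, 3, 4, 6, 8, 12, 24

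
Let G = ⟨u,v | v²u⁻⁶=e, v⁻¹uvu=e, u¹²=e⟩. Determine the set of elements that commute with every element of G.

An element z ∈ Z(G) iff z commutes with every generator.
For example u⁶ is central: (u⁶)·u = u⁷ = u·(u⁶); (u⁶)·v = v⁻¹ = v·(u⁶).
Whereas u ∉ Z(G) since u·v = uv ≠ u⁵v⁻¹ = v·u.
Checking each of the 24 elements this way gives Z(G) = {e, u⁶}, of order 2.

Answer: {e, u⁶}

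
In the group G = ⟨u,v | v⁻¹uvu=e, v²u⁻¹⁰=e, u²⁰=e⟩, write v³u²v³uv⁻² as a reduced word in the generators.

Multiply left to right, reducing at each step:
  (v⁻¹) · u² = u⁸v
  (u⁸v) · v³ = u⁸
  (u⁸) · u = u⁹
  (u⁹) · v⁻² = u¹⁹

Answer: u¹⁹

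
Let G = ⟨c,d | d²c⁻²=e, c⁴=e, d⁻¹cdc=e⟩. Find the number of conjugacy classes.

The conjugacy classes (representative and size) are:
  [e] (size 1), [c³] (size 2), [c²] (size 1), [d⁻¹] (size 2), [cd⁻¹] (size 2).
Class equation: 1 + 2 + 1 + 2 + 2 = 8 = |G|. So G has 5 conjugacy classes.

Answer: 5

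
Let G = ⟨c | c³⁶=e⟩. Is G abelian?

G has a single generator, so G is cyclic and hence abelian.

Answer: Yes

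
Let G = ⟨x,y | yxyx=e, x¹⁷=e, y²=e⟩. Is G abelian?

x·y = xy but y·x = x¹⁶y, so x·y ≠ y·x and G is not abelian.

Answer: No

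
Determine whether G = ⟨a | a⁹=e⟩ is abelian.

G has a single generator, so G is cyclic and hence abelian.

Answer: Yes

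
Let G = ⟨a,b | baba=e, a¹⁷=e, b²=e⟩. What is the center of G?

An element z ∈ Z(G) iff z commutes with every generator.
For example e is central: e·a = a = a·e; e·b = b = b·e.
Whereas a ∉ Z(G) since a·b = ab ≠ a¹⁶b = b·a.
Checking each of the 34 elements this way gives Z(G) = {e}, of order 1.

Answer: {e}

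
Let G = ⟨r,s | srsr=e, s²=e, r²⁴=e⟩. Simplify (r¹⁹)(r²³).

Compute (r¹⁹) · (r²³) by multiplying left to right and reducing via the relations at each step:
  (r¹⁹) · r²³ = r¹⁸

Answer: r¹⁸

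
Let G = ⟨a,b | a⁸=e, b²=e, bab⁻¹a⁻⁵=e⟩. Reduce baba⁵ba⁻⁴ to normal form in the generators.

Multiply left to right, reducing at each step:
  b · a = a⁵b
  (a⁵b) · b = a⁵
  (a⁵) · a⁵ = a²
  (a²) · b = a²b
  (a²b) · a⁻⁴ = a⁶b

Answer: a⁶b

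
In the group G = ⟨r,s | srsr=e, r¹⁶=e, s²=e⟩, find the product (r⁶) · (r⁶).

Compute (r⁶) · (r⁶) by multiplying left to right and reducing via the relations at each step:
  (r⁶) · r⁶ = r¹²

Answer: r¹²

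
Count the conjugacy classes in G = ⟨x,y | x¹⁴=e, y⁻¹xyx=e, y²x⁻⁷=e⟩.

The conjugacy classes (representative and size) are:
  [e] (size 1), [x¹³] (size 2), [x¹²] (size 2), [x¹¹] (size 2), [x⁴] (size 2), [x⁵] (size 2), [x⁸] (size 2), [x⁷] (size 1), [x⁵y⁻¹] (size 7), [x⁵y] (size 7).
Class equation: 1 + 2 + 2 + 2 + 2 + 2 + 2 + 1 + 7 + 7 = 28 = |G|. So G has 10 conjugacy classes.

Answer: 10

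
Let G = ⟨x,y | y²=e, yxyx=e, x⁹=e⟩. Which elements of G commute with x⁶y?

⟨x⁶y⟩ ⊆ C_G(x⁶y) since powers of x⁶y commute with x⁶y; so |C_G(x⁶y)| ≥ |⟨x⁶y⟩| = 2.
By orbit–stabilizer, |C_G(x⁶y)| = |G| / |conj. class of x⁶y| = 18 / 9 = 2.
The 2 elements commuting with x⁶y are {e, x⁶y}.

Answer: {e, x⁶y}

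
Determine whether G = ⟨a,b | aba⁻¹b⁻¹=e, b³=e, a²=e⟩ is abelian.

Each pair of generators commutes: a·b = ab = b·a. Since the generators pairwise commute, every element of G commutes with every other, so G is abelian.

Answer: Yes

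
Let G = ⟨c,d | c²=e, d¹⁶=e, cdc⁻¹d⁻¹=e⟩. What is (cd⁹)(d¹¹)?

Compute (cd⁹) · (d¹¹) by multiplying left to right and reducing via the relations at each step:
  (cd⁹) · d¹¹ = cd⁴

Answer: cd⁴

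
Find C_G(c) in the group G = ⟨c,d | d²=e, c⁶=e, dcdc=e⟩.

⟨c⟩ ⊆ C_G(c) since powers of c commute with c; so |C_G(c)| ≥ |⟨c⟩| = 6.
By orbit–stabilizer, |C_G(c)| = |G| / |conj. class of c| = 12 / 2 = 6.
The 6 elements commuting with c are {e, c, c², c³, c⁴, c⁵}.

Answer: {e, c, c², c³, c⁴, c⁵}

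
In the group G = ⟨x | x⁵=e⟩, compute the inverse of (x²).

The order of (x²) is 5 (smallest k with (x²)ᵏ = e), so (x²)⁻¹ = (x²)⁴ = x³.
Check: (x²) · (x³) → (x²) · x³ = e, giving e as required.

Answer: x³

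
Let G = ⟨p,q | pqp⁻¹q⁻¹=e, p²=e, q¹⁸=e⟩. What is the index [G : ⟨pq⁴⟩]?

First find ord(pq⁴) by computing successive powers:
  (pq⁴)¹ = pq⁴, (pq⁴)² = q⁸, (pq⁴)³ = pq¹², (pq⁴)⁴ = q¹⁶, (pq⁴)⁵ = pq², (pq⁴)⁶ = q⁶, (pq⁴)⁷ = pq¹⁰, (pq⁴)⁸ = q¹⁴, (pq⁴)⁹ = p, (pq⁴)¹⁰ = q⁴, (pq⁴)¹¹ = pq⁸, (pq⁴)¹² = q¹², (pq⁴)¹³ = pq¹⁶, (pq⁴)¹⁴ = q², (pq⁴)¹⁵ = pq⁶, (pq⁴)¹⁶ = q¹⁰, (pq⁴)¹⁷ = pq¹⁴, (pq⁴)¹⁸ = e.
So |⟨pq⁴⟩| = ord(pq⁴) = 18. With |G| = 36, by Lagrange [G : ⟨pq⁴⟩] = 36/18 = 2.

Answer: 2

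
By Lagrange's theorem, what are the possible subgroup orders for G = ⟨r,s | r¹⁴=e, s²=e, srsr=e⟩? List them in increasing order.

|G| = 28 = 2² · 7. By Lagrange's theorem the order of any subgroup divides 28; the divisors of 28 are 1, 2, 4, 7, 14, 28.

Answer: 1, 2, 4, 7, 14, 28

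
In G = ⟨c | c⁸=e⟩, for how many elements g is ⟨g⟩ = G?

G is cyclic of order 8. An element generates G iff its order is 8, and a cyclic group of order 8 has exactly φ(8) = 4 such elements.

Answer: 4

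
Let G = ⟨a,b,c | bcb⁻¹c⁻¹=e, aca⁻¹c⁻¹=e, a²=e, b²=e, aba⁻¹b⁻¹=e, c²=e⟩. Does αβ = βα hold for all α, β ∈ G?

Each pair of generators commutes: a·b = ab = b·a; a·c = ac = c·a; b·c = bc = c·b. Since the generators pairwise commute, every element of G commutes with every other, so G is abelian.

Answer: Yes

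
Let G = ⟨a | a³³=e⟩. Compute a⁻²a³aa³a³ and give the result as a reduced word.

Multiply left to right, reducing at each step:
  (a³¹) · a³ = a
  a · a = a²
  (a²) · a³ = a⁵
  (a⁵) · a³ = a⁸

Answer: a⁸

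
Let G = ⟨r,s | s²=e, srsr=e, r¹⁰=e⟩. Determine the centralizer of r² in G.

⟨r²⟩ ⊆ C_G(r²) since powers of r² commute with r²; so |C_G(r²)| ≥ |⟨r²⟩| = 5.
By orbit–stabilizer, |C_G(r²)| = |G| / |conj. class of r²| = 20 / 2 = 10.
The 10 elements commuting with r² are {e, r, r², r³, r⁴, r⁵, r⁶, r⁷, r⁸, r⁹}.

Answer: {e, r, r², r³, r⁴, r⁵, r⁶, r⁷, r⁸, r⁹}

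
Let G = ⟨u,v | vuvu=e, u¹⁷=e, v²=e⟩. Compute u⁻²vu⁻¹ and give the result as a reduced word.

Multiply left to right, reducing at each step:
  (u¹⁵) · v = u¹⁵v
  (u¹⁵v) · u⁻¹ = u¹⁶v

Answer: u¹⁶v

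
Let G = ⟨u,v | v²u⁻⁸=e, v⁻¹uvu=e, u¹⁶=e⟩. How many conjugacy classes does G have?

The conjugacy classes (representative and size) are:
  [e] (size 1), [u] (size 2), [u¹⁴] (size 2), [u³] (size 2), [u¹²] (size 2), [u⁵] (size 2), [u¹⁰] (size 2), [u⁷] (size 2), [u⁸] (size 1), [u⁶v] (size 8), [u³v⁻¹] (size 8).
Class equation: 1 + 2 + 2 + 2 + 2 + 2 + 2 + 2 + 1 + 8 + 8 = 32 = |G|. So G has 11 conjugacy classes.

Answer: 11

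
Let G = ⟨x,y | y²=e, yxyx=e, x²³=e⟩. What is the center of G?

An element z ∈ Z(G) iff z commutes with every generator.
For example e is central: e·x = x = x·e; e·y = y = y·e.
Whereas x ∉ Z(G) since x·y = xy ≠ x²²y = y·x.
Checking each of the 46 elements this way gives Z(G) = {e}, of order 1.

Answer: {e}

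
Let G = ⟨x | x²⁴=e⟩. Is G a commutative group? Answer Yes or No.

G has a single generator, so G is cyclic and hence abelian.

Answer: Yes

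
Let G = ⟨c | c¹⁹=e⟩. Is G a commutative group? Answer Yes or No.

G has a single generator, so G is cyclic and hence abelian.

Answer: Yes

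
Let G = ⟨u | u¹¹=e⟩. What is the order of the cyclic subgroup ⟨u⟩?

|⟨u⟩| equals the order of u. Compute successive powers until reaching e:
  u¹ = u, u² = u², u³ = u³, u⁴ = u⁴, u⁵ = u⁵, u⁶ = u⁶, u⁷ = u⁷, u⁸ = u⁸, u⁹ = u⁹, u¹⁰ = u¹⁰, u¹¹ = e.
The smallest positive k with uᵏ = e is 11, so |⟨u⟩| = 11.

Answer: 11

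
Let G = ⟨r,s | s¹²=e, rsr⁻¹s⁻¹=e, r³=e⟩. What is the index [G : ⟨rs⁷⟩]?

First find ord(rs⁷) by computing successive powers:
  (rs⁷)¹ = rs⁷, (rs⁷)² = r²s², (rs⁷)³ = s⁹, (rs⁷)⁴ = rs⁴, (rs⁷)⁵ = r²s¹¹, (rs⁷)⁶ = s⁶, (rs⁷)⁷ = rs, (rs⁷)⁸ = r²s⁸, (rs⁷)⁹ = s³, (rs⁷)¹⁰ = rs¹⁰, (rs⁷)¹¹ = r²s⁵, (rs⁷)¹² = e.
So |⟨rs⁷⟩| = ord(rs⁷) = 12. With |G| = 36, by Lagrange [G : ⟨rs⁷⟩] = 36/12 = 3.

Answer: 3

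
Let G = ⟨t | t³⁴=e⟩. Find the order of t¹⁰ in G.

Compute successive powers until reaching e:
  (t¹⁰)¹ = t¹⁰, (t¹⁰)² = t²⁰, (t¹⁰)³ = t³⁰, (t¹⁰)⁴ = t⁶, (t¹⁰)⁵ = t¹⁶, (t¹⁰)⁶ = t²⁶, (t¹⁰)⁷ = t², (t¹⁰)⁸ = t¹², (t¹⁰)⁹ = t²², (t¹⁰)¹⁰ = t³², (t¹⁰)¹¹ = t⁸, (t¹⁰)¹² = t¹⁸, (t¹⁰)¹³ = t²⁸, (t¹⁰)¹⁴ = t⁴, (t¹⁰)¹⁵ = t¹⁴, (t¹⁰)¹⁶ = t²⁴, (t¹⁰)¹⁷ = e.
The smallest positive k with (t¹⁰)ᵏ = e is 17.

Answer: 17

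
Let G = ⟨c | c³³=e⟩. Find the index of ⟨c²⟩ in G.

First find ord(c²) by computing successive powers:
  (c²)¹ = c², (c²)² = c⁴, (c²)³ = c⁶, (c²)⁴ = c⁸, (c²)⁵ = c¹⁰, (c²)⁶ = c¹², (c²)⁷ = c¹⁴, (c²)⁸ = c¹⁶, (c²)⁹ = c¹⁸, (c²)¹⁰ = c²⁰, (c²)¹¹ = c²², (c²)¹² = c²⁴, (c²)¹³ = c²⁶, (c²)¹⁴ = c²⁸, (c²)¹⁵ = c³⁰, (c²)¹⁶ = c³², (c²)¹⁷ = c, (c²)¹⁸ = c³, (c²)¹⁹ = c⁵, (c²)²⁰ = c⁷, (c²)²¹ = c⁹, (c²)²² = c¹¹, (c²)²³ = c¹³, (c²)²⁴ = c¹⁵, (c²)²⁵ = c¹⁷, (c²)²⁶ = c¹⁹, (c²)²⁷ = c²¹, (c²)²⁸ = c²³, (c²)²⁹ = c²⁵, (c²)³⁰ = c²⁷, (c²)³¹ = c²⁹, (c²)³² = c³¹, (c²)³³ = e.
So |⟨c²⟩| = ord(c²) = 33. With |G| = 33, by Lagrange [G : ⟨c²⟩] = 33/33 = 1.

Answer: 1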